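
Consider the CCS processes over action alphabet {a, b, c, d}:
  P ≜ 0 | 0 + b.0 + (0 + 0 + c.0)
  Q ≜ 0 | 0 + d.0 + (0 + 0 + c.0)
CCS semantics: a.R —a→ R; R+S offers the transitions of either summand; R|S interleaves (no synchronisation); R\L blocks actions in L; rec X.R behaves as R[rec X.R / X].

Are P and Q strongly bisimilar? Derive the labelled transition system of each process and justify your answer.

not bisimilar

P's transition system — 2 states:
  u0 = 0 | 0 + b.0 + (0 + 0 + c.0) :: ··b··> u1, ··c··> u1
  u1 = 0 :: stopped
Q's transition system — 2 states:
  v0 = 0 | 0 + d.0 + (0 + 0 + c.0) :: ··c··> v1, ··d··> v1
  v1 = 0 :: stopped
Bisimilarity quotient blocks:
  B0 = {u0}
  B1 = {u1, v1}
  B2 = {v0}
u0 ∈ B0, v0 ∈ B2 → different blocks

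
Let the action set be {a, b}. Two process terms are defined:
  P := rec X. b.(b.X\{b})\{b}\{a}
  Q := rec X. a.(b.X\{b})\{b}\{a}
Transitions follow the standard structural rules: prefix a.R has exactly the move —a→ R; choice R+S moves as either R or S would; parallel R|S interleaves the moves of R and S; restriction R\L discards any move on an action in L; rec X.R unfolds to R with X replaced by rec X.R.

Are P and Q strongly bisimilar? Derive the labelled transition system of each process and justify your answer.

P's transition system — 2 states:
  m0 = rec X. b.(b.X\{b})\{b}\{a} has moves --b--▸ m1
  m1 = (b.(rec X. b.(b.X\{b})\{b}\{a})\{b})\{b}\{a} has moves ·
Q's transition system — 2 states:
  n0 = rec X. a.(b.X\{b})\{b}\{a} has moves --a--▸ n1
  n1 = (b.(rec X. a.(b.X\{b})\{b}\{a})\{b})\{b}\{a} has moves ·
Partition-refinement fixed point:
  B0 = {m0}
  B1 = {m1, n1}
  B2 = {n0}
m0 ∈ B0, n0 ∈ B2 → different blocks

NO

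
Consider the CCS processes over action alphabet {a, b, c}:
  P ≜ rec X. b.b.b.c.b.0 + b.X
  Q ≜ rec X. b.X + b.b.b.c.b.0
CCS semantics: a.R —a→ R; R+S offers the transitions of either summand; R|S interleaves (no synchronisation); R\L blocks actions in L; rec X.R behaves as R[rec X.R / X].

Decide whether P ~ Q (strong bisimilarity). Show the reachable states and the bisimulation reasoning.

P's transition system — 6 states:
  m0 = rec X. b.b.b.c.b.0 + b.X | —b→ m0, —b→ m1
  m1 = b.b.c.b.0 | —b→ m2
  m2 = b.c.b.0 | —b→ m3
  m3 = c.b.0 | —c→ m4
  m4 = b.0 | —b→ m5
  m5 = 0 | ·
Q's transition system — 6 states:
  n0 = rec X. b.X + b.b.b.c.b.0 | —b→ n0, —b→ n1
  n1 = b.b.c.b.0 | —b→ n2
  n2 = b.c.b.0 | —b→ n3
  n3 = c.b.0 | —c→ n4
  n4 = b.0 | —b→ n5
  n5 = 0 | ·
Bisimilarity quotient blocks:
  B0 = {m0, n0}
  B1 = {m1, n1}
  B2 = {m2, n2}
  B3 = {m3, n3}
  B4 = {m4, n4}
  B5 = {m5, n5}
m0 ∈ B0, n0 ∈ B0 → same block

YES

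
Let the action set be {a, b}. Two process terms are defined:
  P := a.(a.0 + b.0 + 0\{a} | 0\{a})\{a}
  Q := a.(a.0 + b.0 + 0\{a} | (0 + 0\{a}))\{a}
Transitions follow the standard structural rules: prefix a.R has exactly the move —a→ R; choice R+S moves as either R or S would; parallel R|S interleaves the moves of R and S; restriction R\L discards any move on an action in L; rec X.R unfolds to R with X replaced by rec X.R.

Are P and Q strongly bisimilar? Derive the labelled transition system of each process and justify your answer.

Reachable graph of P (3 states):
  p0 = a.(a.0 + b.0 + 0\{a} | 0\{a})\{a} has moves ··a··> p1
  p1 = (a.0 + b.0 + 0\{a} | 0\{a})\{a} has moves ··b··> p2
  p2 = 0\{a} has moves deadlocked
Reachable graph of Q (3 states):
  q0 = a.(a.0 + b.0 + 0\{a} | (0 + 0\{a}))\{a} has moves ··a··> q1
  q1 = (a.0 + b.0 + 0\{a} | (0 + 0\{a}))\{a} has moves ··b··> q2
  q2 = 0\{a} has moves deadlocked
Bisimilarity quotient blocks:
  B0 = {p0, q0}
  B1 = {p1, q1}
  B2 = {p2, q2}
p0 ∈ B0, q0 ∈ B0 → same block

bisimilar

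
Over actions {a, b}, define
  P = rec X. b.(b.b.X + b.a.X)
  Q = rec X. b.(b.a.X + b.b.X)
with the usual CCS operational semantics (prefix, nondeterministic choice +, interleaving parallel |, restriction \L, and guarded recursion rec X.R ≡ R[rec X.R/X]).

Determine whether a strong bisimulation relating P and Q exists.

Reachable graph of P (4 states):
  s0 = rec X. b.(b.b.X + b.a.X) has moves —b→ s1
  s1 = b.b.(rec X. b.(b.b.X + b.a.X)) + b.a.(rec X. b.(b.b.X + b.a.X)) has moves —b→ s2, —b→ s3
  s2 = a.(rec X. b.(b.b.X + b.a.X)) has moves —a→ s0
  s3 = b.(rec X. b.(b.b.X + b.a.X)) has moves —b→ s0
Reachable graph of Q (4 states):
  t0 = rec X. b.(b.a.X + b.b.X) has moves —b→ t1
  t1 = b.a.(rec X. b.(b.a.X + b.b.X)) + b.b.(rec X. b.(b.a.X + b.b.X)) has moves —b→ t2, —b→ t3
  t2 = a.(rec X. b.(b.a.X + b.b.X)) has moves —a→ t0
  t3 = b.(rec X. b.(b.a.X + b.b.X)) has moves —b→ t0
Coarsest stable partition (strong bisimilarity classes):
  B0 = {s0, t0}
  B1 = {s1, t1}
  B2 = {s2, t2}
  B3 = {s3, t3}
s0 ∈ B0, t0 ∈ B0 → same block

bisimilar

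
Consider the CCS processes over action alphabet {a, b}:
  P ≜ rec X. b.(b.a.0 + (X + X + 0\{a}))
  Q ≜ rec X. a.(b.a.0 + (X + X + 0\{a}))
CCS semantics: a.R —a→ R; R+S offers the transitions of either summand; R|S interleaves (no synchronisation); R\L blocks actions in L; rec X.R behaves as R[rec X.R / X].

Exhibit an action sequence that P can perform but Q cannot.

b

P's transition system — 4 states:
  m0 = rec X. b.(b.a.0 + (X + X + 0\{a})) | =b=> m1
  m1 = b.a.0 + ((rec X. b.(b.a.0 + (X + X + 0\{a}))) + (rec X. b.(b.a.0 + (X + X + 0\{a}))) + 0\{a}) | =b=> m1, =b=> m2
  m2 = a.0 | =a=> m3
  m3 = 0 | (no moves)
Q's transition system — 4 states:
  n0 = rec X. a.(b.a.0 + (X + X + 0\{a})) | =a=> n1
  n1 = b.a.0 + ((rec X. a.(b.a.0 + (X + X + 0\{a}))) + (rec X. a.(b.a.0 + (X + X + 0\{a}))) + 0\{a}) | =a=> n1, =b=> n2
  n2 = a.0 | =a=> n3
  n3 = 0 | (no moves)
Executing b from P (initial set {m0}):
  step 1 (b): {m1}
  P completes σ.
Executing b from Q (initial set {n0}):
  step 1 (b): ∅  — Q cannot continue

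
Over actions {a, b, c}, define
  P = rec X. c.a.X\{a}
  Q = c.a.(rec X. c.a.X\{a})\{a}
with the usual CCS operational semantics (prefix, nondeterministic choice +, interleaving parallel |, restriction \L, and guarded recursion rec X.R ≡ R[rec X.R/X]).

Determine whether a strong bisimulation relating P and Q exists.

P ~ Q

P's transition system — 4 states:
  p0 = rec X. c.a.X\{a} ⊢ --c--▸ p1
  p1 = a.(rec X. c.a.X\{a})\{a} ⊢ --a--▸ p2
  p2 = (rec X. c.a.X\{a})\{a} ⊢ --c--▸ p3
  p3 = (a.(rec X. c.a.X\{a})\{a})\{a} ⊢ stopped
Q's transition system — 4 states:
  q0 = c.a.(rec X. c.a.X\{a})\{a} ⊢ --c--▸ q1
  q1 = a.(rec X. c.a.X\{a})\{a} ⊢ --a--▸ q2
  q2 = (rec X. c.a.X\{a})\{a} ⊢ --c--▸ q3
  q3 = (a.(rec X. c.a.X\{a})\{a})\{a} ⊢ stopped
Partition-refinement fixed point:
  B0 = {p0, q0}
  B1 = {p1, q1}
  B2 = {p2, q2}
  B3 = {p3, q3}
p0 ∈ B0, q0 ∈ B0 → same block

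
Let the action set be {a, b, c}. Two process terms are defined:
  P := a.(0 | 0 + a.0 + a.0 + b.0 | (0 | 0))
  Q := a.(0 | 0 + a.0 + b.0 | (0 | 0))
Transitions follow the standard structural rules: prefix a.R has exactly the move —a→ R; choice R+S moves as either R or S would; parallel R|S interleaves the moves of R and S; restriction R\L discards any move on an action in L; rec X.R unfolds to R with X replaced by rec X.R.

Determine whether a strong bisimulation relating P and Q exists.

P's transition system — 4 states:
  p0 = a.(0 | 0 + a.0 + a.0 + b.0 | (0 | 0)) :: -a-> p1
  p1 = 0 | 0 + a.0 + a.0 + b.0 | (0 | 0) :: -a-> p2, -b-> p3
  p2 = 0 :: ∅
  p3 = 0 | (0 | 0) :: ∅
Q's transition system — 4 states:
  q0 = a.(0 | 0 + a.0 + b.0 | (0 | 0)) :: -a-> q1
  q1 = 0 | 0 + a.0 + b.0 | (0 | 0) :: -a-> q2, -b-> q3
  q2 = 0 :: ∅
  q3 = 0 | (0 | 0) :: ∅
Coarsest stable partition (strong bisimilarity classes):
  B0 = {p0, q0}
  B1 = {p1, q1}
  B2 = {p2, p3, q2, q3}
p0 ∈ B0, q0 ∈ B0 → same block

YES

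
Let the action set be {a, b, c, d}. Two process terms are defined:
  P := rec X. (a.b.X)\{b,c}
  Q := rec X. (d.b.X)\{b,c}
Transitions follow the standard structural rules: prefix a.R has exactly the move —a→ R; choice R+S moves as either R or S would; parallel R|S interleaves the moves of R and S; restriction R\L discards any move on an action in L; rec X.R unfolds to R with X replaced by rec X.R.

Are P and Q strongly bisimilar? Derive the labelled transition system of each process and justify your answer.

not bisimilar

P's transition system — 2 states:
  u0 = rec X. (a.b.X)\{b,c} has moves -a-> u1
  u1 = (b.(rec X. (a.b.X)\{b,c}))\{b,c} has moves deadlocked
Q's transition system — 2 states:
  v0 = rec X. (d.b.X)\{b,c} has moves -d-> v1
  v1 = (b.(rec X. (d.b.X)\{b,c}))\{b,c} has moves deadlocked
Bisimilarity quotient blocks:
  B0 = {u0}
  B1 = {u1, v1}
  B2 = {v0}
u0 ∈ B0, v0 ∈ B2 → different blocks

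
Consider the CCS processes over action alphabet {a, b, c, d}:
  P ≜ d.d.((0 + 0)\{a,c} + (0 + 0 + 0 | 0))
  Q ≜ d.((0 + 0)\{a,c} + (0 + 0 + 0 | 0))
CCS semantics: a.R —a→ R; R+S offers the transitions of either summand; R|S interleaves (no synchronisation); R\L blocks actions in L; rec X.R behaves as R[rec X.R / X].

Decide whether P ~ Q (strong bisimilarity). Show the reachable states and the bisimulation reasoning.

not bisimilar

P's transition system — 3 states:
  s0 = d.d.((0 + 0)\{a,c} + (0 + 0 + 0 | 0)) | -d-> s1
  s1 = d.((0 + 0)\{a,c} + (0 + 0 + 0 | 0)) | -d-> s2
  s2 = (0 + 0)\{a,c} + (0 + 0 + 0 | 0) | (no moves)
Q's transition system — 2 states:
  t0 = d.((0 + 0)\{a,c} + (0 + 0 + 0 | 0)) | -d-> t1
  t1 = (0 + 0)\{a,c} + (0 + 0 + 0 | 0) | (no moves)
Bisimilarity quotient blocks:
  B0 = {s0}
  B1 = {s1, t0}
  B2 = {s2, t1}
s0 ∈ B0, t0 ∈ B1 → different blocks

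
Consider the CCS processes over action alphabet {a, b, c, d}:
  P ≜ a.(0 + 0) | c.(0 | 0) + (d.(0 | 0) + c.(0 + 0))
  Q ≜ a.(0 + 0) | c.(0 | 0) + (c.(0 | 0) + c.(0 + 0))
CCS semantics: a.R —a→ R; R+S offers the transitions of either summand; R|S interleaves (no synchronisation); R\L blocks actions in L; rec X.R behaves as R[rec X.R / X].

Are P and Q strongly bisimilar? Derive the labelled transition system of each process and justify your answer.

not bisimilar

Reachable graph of P (6 states):
  s0 = a.(0 + 0) | c.(0 | 0) + (d.(0 | 0) + c.(0 + 0)) → -a-> s1, -c-> s2, -c-> s3, -d-> s4
  s1 = (0 + 0) | c.(0 | 0) → -c-> s5
  s2 = 0 + 0 → ∅
  s3 = a.(0 + 0) | (0 | 0) → -a-> s5
  s4 = 0 | 0 → ∅
  s5 = (0 + 0) | (0 | 0) → ∅
Reachable graph of Q (6 states):
  t0 = a.(0 + 0) | c.(0 | 0) + (c.(0 | 0) + c.(0 + 0)) → -a-> t1, -c-> t2, -c-> t3, -c-> t4
  t1 = (0 + 0) | c.(0 | 0) → -c-> t5
  t2 = 0 + 0 → ∅
  t3 = 0 | 0 → ∅
  t4 = a.(0 + 0) | (0 | 0) → -a-> t5
  t5 = (0 + 0) | (0 | 0) → ∅
Bisimilarity quotient blocks:
  B0 = {s0}
  B1 = {s1, t1}
  B2 = {s2, s4, s5, t2, t3, t5}
  B3 = {s3, t4}
  B4 = {t0}
s0 ∈ B0, t0 ∈ B4 → different blocks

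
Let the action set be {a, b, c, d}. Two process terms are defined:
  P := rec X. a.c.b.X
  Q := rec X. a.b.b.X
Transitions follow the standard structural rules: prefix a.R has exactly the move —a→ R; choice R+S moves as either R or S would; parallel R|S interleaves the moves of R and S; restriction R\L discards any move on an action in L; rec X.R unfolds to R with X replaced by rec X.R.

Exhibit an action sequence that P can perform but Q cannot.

Reachable graph of P (3 states):
  m0 = rec X. a.c.b.X has moves -a-> m1
  m1 = c.b.(rec X. a.c.b.X) has moves -c-> m2
  m2 = b.(rec X. a.c.b.X) has moves -b-> m0
Reachable graph of Q (3 states):
  n0 = rec X. a.b.b.X has moves -a-> n1
  n1 = b.b.(rec X. a.b.b.X) has moves -b-> n2
  n2 = b.(rec X. a.b.b.X) has moves -b-> n0
Executing ac from P (initial set {m0}):
  after a @ step 1: {m1}
  after c @ step 2: {m2}
  — P admits the full trace.
Executing ac from Q (initial set {n0}):
  after a @ step 1: {n1}
  after c @ step 2: ∅ (Q stuck)

ac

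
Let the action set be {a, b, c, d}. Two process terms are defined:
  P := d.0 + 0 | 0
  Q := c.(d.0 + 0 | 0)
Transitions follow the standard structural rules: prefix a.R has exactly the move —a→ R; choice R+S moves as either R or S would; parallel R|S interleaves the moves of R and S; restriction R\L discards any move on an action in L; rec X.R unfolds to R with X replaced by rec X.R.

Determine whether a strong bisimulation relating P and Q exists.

P's transition system — 2 states:
  u0 = d.0 + 0 | 0 → =d=> u1
  u1 = 0 → ·
Q's transition system — 3 states:
  v0 = c.(d.0 + 0 | 0) → =c=> v1
  v1 = d.0 + 0 | 0 → =d=> v2
  v2 = 0 → ·
Bisimilarity quotient blocks:
  B0 = {u0, v1}
  B1 = {u1, v2}
  B2 = {v0}
u0 ∈ B0, v0 ∈ B2 → different blocks

NO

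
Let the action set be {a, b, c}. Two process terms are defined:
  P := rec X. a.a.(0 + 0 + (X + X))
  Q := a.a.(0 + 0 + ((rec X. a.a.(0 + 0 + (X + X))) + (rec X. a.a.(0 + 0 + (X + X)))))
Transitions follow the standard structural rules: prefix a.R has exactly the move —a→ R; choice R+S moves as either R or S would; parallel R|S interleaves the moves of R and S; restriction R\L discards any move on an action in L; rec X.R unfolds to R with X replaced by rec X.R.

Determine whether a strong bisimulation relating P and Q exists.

P ~ Q

LTS(P): 3 reachable states
  u0 = rec X. a.a.(0 + 0 + (X + X)) ⊢ =a=> u1
  u1 = a.(0 + 0 + ((rec X. a.a.(0 + 0 + (X + X))) + (rec X. a.a.(0 + 0 + (X + X))))) ⊢ =a=> u2
  u2 = 0 + 0 + ((rec X. a.a.(0 + 0 + (X + X))) + (rec X. a.a.(0 + 0 + (X + X)))) ⊢ =a=> u1
LTS(Q): 3 reachable states
  v0 = a.a.(0 + 0 + ((rec X. a.a.(0 + 0 + (X + X))) + (rec X. a.a.(0 + 0 + (X + X))))) ⊢ =a=> v1
  v1 = a.(0 + 0 + ((rec X. a.a.(0 + 0 + (X + X))) + (rec X. a.a.(0 + 0 + (X + X))))) ⊢ =a=> v2
  v2 = 0 + 0 + ((rec X. a.a.(0 + 0 + (X + X))) + (rec X. a.a.(0 + 0 + (X + X)))) ⊢ =a=> v1
Bisimilarity quotient blocks:
  B0 = {u0, u1, u2, v0, v1, v2}
u0 ∈ B0, v0 ∈ B0 → same block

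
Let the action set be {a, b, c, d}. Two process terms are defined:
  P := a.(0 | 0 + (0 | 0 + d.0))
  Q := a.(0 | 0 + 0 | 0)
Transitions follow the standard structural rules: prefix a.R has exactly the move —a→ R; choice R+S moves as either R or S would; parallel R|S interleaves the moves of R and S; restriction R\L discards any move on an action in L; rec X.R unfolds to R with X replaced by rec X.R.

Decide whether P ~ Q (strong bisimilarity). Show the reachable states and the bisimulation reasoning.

P's transition system — 3 states:
  u0 = a.(0 | 0 + (0 | 0 + d.0)) → —a→ u1
  u1 = 0 | 0 + (0 | 0 + d.0) → —d→ u2
  u2 = 0 → ∅
Q's transition system — 2 states:
  v0 = a.(0 | 0 + 0 | 0) → —a→ v1
  v1 = 0 | 0 + 0 | 0 → ∅
Bisimilarity quotient blocks:
  B0 = {u0}
  B1 = {u1}
  B2 = {u2, v1}
  B3 = {v0}
u0 ∈ B0, v0 ∈ B3 → different blocks

NO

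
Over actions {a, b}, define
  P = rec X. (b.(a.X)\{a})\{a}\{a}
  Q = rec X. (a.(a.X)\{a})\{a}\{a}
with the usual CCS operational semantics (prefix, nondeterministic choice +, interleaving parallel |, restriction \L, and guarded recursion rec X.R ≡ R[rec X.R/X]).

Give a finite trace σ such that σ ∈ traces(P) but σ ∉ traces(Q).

P's transition system — 2 states:
  m0 = rec X. (b.(a.X)\{a})\{a}\{a} ⊢ =b=> m1
  m1 = (a.(rec X. (b.(a.X)\{a})\{a}\{a}))\{a}\{a}\{a} ⊢ stopped
Q's transition system — 1 states:
  n0 = rec X. (a.(a.X)\{a})\{a}\{a} ⊢ stopped
Trace ⟨b⟩ through P, begin at {m0}:
  [1] b ⇒ {m1}
  P completes σ.
Trace ⟨b⟩ through Q, begin at {n0}:
  [1] b ⇒ no successor for Q

b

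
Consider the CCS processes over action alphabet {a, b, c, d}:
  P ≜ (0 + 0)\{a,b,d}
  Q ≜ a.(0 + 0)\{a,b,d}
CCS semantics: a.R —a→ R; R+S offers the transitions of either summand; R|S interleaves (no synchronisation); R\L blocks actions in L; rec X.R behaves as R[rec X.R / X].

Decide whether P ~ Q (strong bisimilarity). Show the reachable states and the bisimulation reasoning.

LTS(P): 1 reachable states
  s0 = (0 + 0)\{a,b,d} | ∅
LTS(Q): 2 reachable states
  t0 = a.(0 + 0)\{a,b,d} | =a=> t1
  t1 = (0 + 0)\{a,b,d} | ∅
Partition-refinement fixed point:
  B0 = {s0, t1}
  B1 = {t0}
s0 ∈ B0, t0 ∈ B1 → different blocks

not bisimilar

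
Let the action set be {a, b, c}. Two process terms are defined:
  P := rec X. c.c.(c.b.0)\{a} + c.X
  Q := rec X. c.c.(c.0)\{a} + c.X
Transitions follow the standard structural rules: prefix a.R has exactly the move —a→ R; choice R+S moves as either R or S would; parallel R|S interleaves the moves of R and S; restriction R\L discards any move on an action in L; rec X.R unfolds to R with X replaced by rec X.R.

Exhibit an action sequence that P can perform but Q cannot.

LTS(P): 5 reachable states
  p0 = rec X. c.c.(c.b.0)\{a} + c.X → --c--▸ p0, --c--▸ p1
  p1 = c.(c.b.0)\{a} → --c--▸ p2
  p2 = (c.b.0)\{a} → --c--▸ p3
  p3 = (b.0)\{a} → --b--▸ p4
  p4 = 0\{a} → ·
LTS(Q): 4 reachable states
  q0 = rec X. c.c.(c.0)\{a} + c.X → --c--▸ q0, --c--▸ q1
  q1 = c.(c.0)\{a} → --c--▸ q2
  q2 = (c.0)\{a} → --c--▸ q3
  q3 = 0\{a} → ·
Trace ⟨cccb⟩ through P, begin at {p0}:
  [1] c ⇒ {p0, p1}
  [2] c ⇒ {p0, p1, p2}
  [3] c ⇒ {p0, p1, p2, p3}
  [4] b ⇒ {p4}
  P completes σ.
Trace ⟨cccb⟩ through Q, begin at {q0}:
  [1] c ⇒ {q0, q1}
  [2] c ⇒ {q0, q1, q2}
  [3] c ⇒ {q0, q1, q2, q3}
  [4] b ⇒ ∅  — Q cannot continue

cccb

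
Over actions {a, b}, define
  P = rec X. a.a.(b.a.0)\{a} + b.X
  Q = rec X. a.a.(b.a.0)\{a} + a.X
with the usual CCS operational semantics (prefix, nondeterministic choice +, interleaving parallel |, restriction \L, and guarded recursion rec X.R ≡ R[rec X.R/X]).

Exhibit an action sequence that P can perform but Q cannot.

b

Reachable graph of P (4 states):
  m0 = rec X. a.a.(b.a.0)\{a} + b.X has moves ··a··> m1, ··b··> m0
  m1 = a.(b.a.0)\{a} has moves ··a··> m2
  m2 = (b.a.0)\{a} has moves ··b··> m3
  m3 = (a.0)\{a} has moves (no moves)
Reachable graph of Q (4 states):
  n0 = rec X. a.a.(b.a.0)\{a} + a.X has moves ··a··> n0, ··a··> n1
  n1 = a.(b.a.0)\{a} has moves ··a··> n2
  n2 = (b.a.0)\{a} has moves ··b··> n3
  n3 = (a.0)\{a} has moves (no moves)
Trace ⟨b⟩ through P, begin at {m0}:
  [1] b ⇒ {m0}
  P completes σ.
Trace ⟨b⟩ through Q, begin at {n0}:
  [1] b ⇒ ∅ (Q stuck)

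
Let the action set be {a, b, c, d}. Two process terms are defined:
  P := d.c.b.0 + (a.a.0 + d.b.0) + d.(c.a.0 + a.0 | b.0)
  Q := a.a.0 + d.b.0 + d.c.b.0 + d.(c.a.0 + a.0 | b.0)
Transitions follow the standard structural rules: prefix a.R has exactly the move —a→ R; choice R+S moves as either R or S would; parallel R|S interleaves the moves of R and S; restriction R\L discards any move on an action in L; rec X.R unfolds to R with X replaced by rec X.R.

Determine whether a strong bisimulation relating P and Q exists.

YES

P's transition system — 9 states:
  p0 = d.c.b.0 + (a.a.0 + d.b.0) + d.(c.a.0 + a.0 | b.0) :: —a→ p1, —d→ p2, —d→ p3, —d→ p4
  p1 = a.0 :: —a→ p5
  p2 = b.0 :: —b→ p5
  p3 = c.a.0 + a.0 | b.0 :: —a→ p6, —b→ p7, —c→ p1
  p4 = c.b.0 :: —c→ p2
  p5 = 0 :: (no moves)
  p6 = 0 | b.0 :: —b→ p8
  p7 = a.0 | 0 :: —a→ p8
  p8 = 0 | 0 :: (no moves)
Q's transition system — 9 states:
  q0 = a.a.0 + d.b.0 + d.c.b.0 + d.(c.a.0 + a.0 | b.0) :: —a→ q1, —d→ q2, —d→ q3, —d→ q4
  q1 = a.0 :: —a→ q5
  q2 = b.0 :: —b→ q5
  q3 = c.a.0 + a.0 | b.0 :: —a→ q6, —b→ q7, —c→ q1
  q4 = c.b.0 :: —c→ q2
  q5 = 0 :: (no moves)
  q6 = 0 | b.0 :: —b→ q8
  q7 = a.0 | 0 :: —a→ q8
  q8 = 0 | 0 :: (no moves)
Coarsest stable partition (strong bisimilarity classes):
  B0 = {p0, q0}
  B1 = {p3, q3}
  B2 = {p2, p6, q2, q6}
  B3 = {p5, p8, q5, q8}
  B4 = {p1, p7, q1, q7}
  B5 = {p4, q4}
p0 ∈ B0, q0 ∈ B0 → same block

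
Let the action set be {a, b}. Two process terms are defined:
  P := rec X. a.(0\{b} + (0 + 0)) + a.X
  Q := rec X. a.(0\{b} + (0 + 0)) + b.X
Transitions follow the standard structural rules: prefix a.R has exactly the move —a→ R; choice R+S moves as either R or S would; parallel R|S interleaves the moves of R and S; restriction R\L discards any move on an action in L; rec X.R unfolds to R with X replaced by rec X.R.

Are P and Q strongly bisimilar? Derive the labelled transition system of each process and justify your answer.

not bisimilar

Reachable graph of P (2 states):
  s0 = rec X. a.(0\{b} + (0 + 0)) + a.X has moves --a--▸ s0, --a--▸ s1
  s1 = 0\{b} + (0 + 0) has moves ∅
Reachable graph of Q (2 states):
  t0 = rec X. a.(0\{b} + (0 + 0)) + b.X has moves --a--▸ t1, --b--▸ t0
  t1 = 0\{b} + (0 + 0) has moves ∅
Bisimilarity quotient blocks:
  B0 = {s0}
  B1 = {s1, t1}
  B2 = {t0}
s0 ∈ B0, t0 ∈ B2 → different blocks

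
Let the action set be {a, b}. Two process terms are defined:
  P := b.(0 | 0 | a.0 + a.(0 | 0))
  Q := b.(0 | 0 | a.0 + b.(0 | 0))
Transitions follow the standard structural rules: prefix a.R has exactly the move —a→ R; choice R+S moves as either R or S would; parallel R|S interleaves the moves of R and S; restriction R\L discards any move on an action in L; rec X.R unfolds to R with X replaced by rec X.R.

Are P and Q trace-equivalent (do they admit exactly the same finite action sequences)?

Reachable graph of P (4 states):
  u0 = b.(0 | 0 | a.0 + a.(0 | 0)) has moves -b-> u1
  u1 = 0 | 0 | a.0 + a.(0 | 0) has moves -a-> u2, -a-> u3
  u2 = 0 | 0 has moves stopped
  u3 = 0 | 0 | 0 has moves stopped
Reachable graph of Q (4 states):
  v0 = b.(0 | 0 | a.0 + b.(0 | 0)) has moves -b-> v1
  v1 = 0 | 0 | a.0 + b.(0 | 0) has moves -a-> v2, -b-> v3
  v2 = 0 | 0 | 0 has moves stopped
  v3 = 0 | 0 has moves stopped
Executing bb from Q (initial set {v0}):
  step 1 (b): {v1}
  step 2 (b): {v3}
  Q completes σ.
Executing bb from P (initial set {u0}):
  step 1 (b): {u1}
  step 2 (b): ∅ (P stuck)

NO — witness ⟨bb⟩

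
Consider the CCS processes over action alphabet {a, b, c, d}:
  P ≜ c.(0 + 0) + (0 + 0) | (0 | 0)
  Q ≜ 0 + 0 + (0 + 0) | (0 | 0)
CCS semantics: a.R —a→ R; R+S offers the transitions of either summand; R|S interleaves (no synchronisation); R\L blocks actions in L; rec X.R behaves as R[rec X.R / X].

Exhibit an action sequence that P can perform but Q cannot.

Reachable graph of P (2 states):
  p0 = c.(0 + 0) + (0 + 0) | (0 | 0) has moves --c--▸ p1
  p1 = 0 + 0 has moves (no moves)
Reachable graph of Q (1 states):
  q0 = 0 + 0 + (0 + 0) | (0 | 0) has moves (no moves)
Executing c from P (initial set {p0}):
  after c @ step 1: {p1}
  ✓ P
Executing c from Q (initial set {q0}):
  after c @ step 1: ∅  — Q cannot continue

c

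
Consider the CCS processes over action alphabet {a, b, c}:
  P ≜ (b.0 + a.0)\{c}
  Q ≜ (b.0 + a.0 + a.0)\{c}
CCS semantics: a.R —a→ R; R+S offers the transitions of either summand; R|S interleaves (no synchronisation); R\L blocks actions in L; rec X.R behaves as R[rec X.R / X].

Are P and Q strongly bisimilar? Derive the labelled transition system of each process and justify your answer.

bisimilar

P's transition system — 2 states:
  u0 = (b.0 + a.0)\{c} → =a=> u1, =b=> u1
  u1 = 0\{c} → ∅
Q's transition system — 2 states:
  v0 = (b.0 + a.0 + a.0)\{c} → =a=> v1, =b=> v1
  v1 = 0\{c} → ∅
Bisimilarity quotient blocks:
  B0 = {u0, v0}
  B1 = {u1, v1}
u0 ∈ B0, v0 ∈ B0 → same block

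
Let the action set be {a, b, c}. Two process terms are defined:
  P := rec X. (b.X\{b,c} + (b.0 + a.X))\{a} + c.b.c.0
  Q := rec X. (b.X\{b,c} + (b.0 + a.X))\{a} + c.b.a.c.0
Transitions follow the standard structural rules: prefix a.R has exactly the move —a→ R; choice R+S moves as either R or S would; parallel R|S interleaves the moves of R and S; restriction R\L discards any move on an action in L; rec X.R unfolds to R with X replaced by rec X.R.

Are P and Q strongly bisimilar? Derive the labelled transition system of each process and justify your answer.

not bisimilar

LTS(P): 6 reachable states
  p0 = rec X. (b.X\{b,c} + (b.0 + a.X))\{a} + c.b.c.0 → —b→ p1, —b→ p2, —c→ p3
  p1 = (rec X. (b.X\{b,c} + (b.0 + a.X))\{a} + c.b.c.0)\{b,c}\{a} → ·
  p2 = 0\{a} → ·
  p3 = b.c.0 → —b→ p4
  p4 = c.0 → —c→ p5
  p5 = 0 → ·
LTS(Q): 7 reachable states
  q0 = rec X. (b.X\{b,c} + (b.0 + a.X))\{a} + c.b.a.c.0 → —b→ q1, —b→ q2, —c→ q3
  q1 = (rec X. (b.X\{b,c} + (b.0 + a.X))\{a} + c.b.a.c.0)\{b,c}\{a} → ·
  q2 = 0\{a} → ·
  q3 = b.a.c.0 → —b→ q4
  q4 = a.c.0 → —a→ q5
  q5 = c.0 → —c→ q6
  q6 = 0 → ·
Partition-refinement fixed point:
  B0 = {p0}
  B1 = {p1, p2, p5, q1, q2, q6}
  B2 = {p3}
  B3 = {p4, q5}
  B4 = {q0}
  B5 = {q3}
  B6 = {q4}
p0 ∈ B0, q0 ∈ B4 → different blocks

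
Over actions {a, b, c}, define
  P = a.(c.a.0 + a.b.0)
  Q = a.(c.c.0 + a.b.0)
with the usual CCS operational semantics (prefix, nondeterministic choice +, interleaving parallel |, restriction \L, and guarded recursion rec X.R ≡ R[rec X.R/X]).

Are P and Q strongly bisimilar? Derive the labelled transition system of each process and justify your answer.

NO

Reachable graph of P (5 states):
  u0 = a.(c.a.0 + a.b.0) → --a--▸ u1
  u1 = c.a.0 + a.b.0 → --a--▸ u2, --c--▸ u3
  u2 = b.0 → --b--▸ u4
  u3 = a.0 → --a--▸ u4
  u4 = 0 → ∅
Reachable graph of Q (5 states):
  v0 = a.(c.c.0 + a.b.0) → --a--▸ v1
  v1 = c.c.0 + a.b.0 → --a--▸ v2, --c--▸ v3
  v2 = b.0 → --b--▸ v4
  v3 = c.0 → --c--▸ v4
  v4 = 0 → ∅
Bisimilarity quotient blocks:
  B0 = {u0}
  B1 = {u1}
  B2 = {u2, v2}
  B3 = {u4, v4}
  B4 = {u3}
  B5 = {v0}
  B6 = {v1}
  B7 = {v3}
u0 ∈ B0, v0 ∈ B5 → different blocks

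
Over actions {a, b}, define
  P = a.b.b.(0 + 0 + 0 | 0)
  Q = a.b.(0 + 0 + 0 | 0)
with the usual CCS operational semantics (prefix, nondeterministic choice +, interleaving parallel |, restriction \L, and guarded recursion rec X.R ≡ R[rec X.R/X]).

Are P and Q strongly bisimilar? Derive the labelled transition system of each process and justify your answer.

not bisimilar

P's transition system — 4 states:
  s0 = a.b.b.(0 + 0 + 0 | 0) → ··a··> s1
  s1 = b.b.(0 + 0 + 0 | 0) → ··b··> s2
  s2 = b.(0 + 0 + 0 | 0) → ··b··> s3
  s3 = 0 + 0 + 0 | 0 → ∅
Q's transition system — 3 states:
  t0 = a.b.(0 + 0 + 0 | 0) → ··a··> t1
  t1 = b.(0 + 0 + 0 | 0) → ··b··> t2
  t2 = 0 + 0 + 0 | 0 → ∅
Bisimilarity quotient blocks:
  B0 = {s0}
  B1 = {s1}
  B2 = {s2, t1}
  B3 = {s3, t2}
  B4 = {t0}
s0 ∈ B0, t0 ∈ B4 → different blocks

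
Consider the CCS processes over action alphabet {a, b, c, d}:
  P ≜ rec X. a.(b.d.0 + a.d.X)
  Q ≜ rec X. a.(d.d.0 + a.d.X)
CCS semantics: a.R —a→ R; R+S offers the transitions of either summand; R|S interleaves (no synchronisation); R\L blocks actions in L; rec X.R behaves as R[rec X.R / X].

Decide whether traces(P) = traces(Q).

traces(P) ≠ traces(Q) — witness ⟨ab⟩

P's transition system — 5 states:
  p0 = rec X. a.(b.d.0 + a.d.X) has moves --a--▸ p1
  p1 = b.d.0 + a.d.(rec X. a.(b.d.0 + a.d.X)) has moves --a--▸ p2, --b--▸ p3
  p2 = d.(rec X. a.(b.d.0 + a.d.X)) has moves --d--▸ p0
  p3 = d.0 has moves --d--▸ p4
  p4 = 0 has moves stopped
Q's transition system — 5 states:
  q0 = rec X. a.(d.d.0 + a.d.X) has moves --a--▸ q1
  q1 = d.d.0 + a.d.(rec X. a.(d.d.0 + a.d.X)) has moves --a--▸ q2, --d--▸ q3
  q2 = d.(rec X. a.(d.d.0 + a.d.X)) has moves --d--▸ q0
  q3 = d.0 has moves --d--▸ q4
  q4 = 0 has moves stopped
Trace ⟨ab⟩ through P, begin at {p0}:
  after a @ step 1: {p1}
  after b @ step 2: {p3}
  ✓ P
Trace ⟨ab⟩ through Q, begin at {q0}:
  after a @ step 1: {q1}
  after b @ step 2: no successor for Q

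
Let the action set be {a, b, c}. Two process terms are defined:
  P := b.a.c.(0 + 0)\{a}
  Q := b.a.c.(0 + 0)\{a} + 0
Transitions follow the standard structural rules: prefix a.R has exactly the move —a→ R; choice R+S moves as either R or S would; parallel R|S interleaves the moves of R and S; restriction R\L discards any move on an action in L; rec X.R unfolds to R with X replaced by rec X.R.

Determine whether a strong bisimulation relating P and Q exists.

P ~ Q

Reachable graph of P (4 states):
  p0 = b.a.c.(0 + 0)\{a} :: --b--▸ p1
  p1 = a.c.(0 + 0)\{a} :: --a--▸ p2
  p2 = c.(0 + 0)\{a} :: --c--▸ p3
  p3 = (0 + 0)\{a} :: ·
Reachable graph of Q (4 states):
  q0 = b.a.c.(0 + 0)\{a} + 0 :: --b--▸ q1
  q1 = a.c.(0 + 0)\{a} :: --a--▸ q2
  q2 = c.(0 + 0)\{a} :: --c--▸ q3
  q3 = (0 + 0)\{a} :: ·
Coarsest stable partition (strong bisimilarity classes):
  B0 = {p0, q0}
  B1 = {p1, q1}
  B2 = {p2, q2}
  B3 = {p3, q3}
p0 ∈ B0, q0 ∈ B0 → same block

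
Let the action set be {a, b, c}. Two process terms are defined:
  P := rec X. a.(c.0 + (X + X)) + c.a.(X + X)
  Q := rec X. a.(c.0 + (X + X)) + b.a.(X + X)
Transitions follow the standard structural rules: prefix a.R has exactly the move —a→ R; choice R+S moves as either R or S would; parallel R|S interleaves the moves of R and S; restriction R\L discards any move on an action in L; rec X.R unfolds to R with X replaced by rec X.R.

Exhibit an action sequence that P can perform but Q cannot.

c

P's transition system — 5 states:
  s0 = rec X. a.(c.0 + (X + X)) + c.a.(X + X) has moves ··a··> s1, ··c··> s2
  s1 = c.0 + ((rec X. a.(c.0 + (X + X)) + c.a.(X + X)) + (rec X. a.(c.0 + (X + X)) + c.a.(X + X))) has moves ··a··> s1, ··c··> s2, ··c··> s3
  s2 = a.((rec X. a.(c.0 + (X + X)) + c.a.(X + X)) + (rec X. a.(c.0 + (X + X)) + c.a.(X + X))) has moves ··a··> s4
  s3 = 0 has moves stopped
  s4 = (rec X. a.(c.0 + (X + X)) + c.a.(X + X)) + (rec X. a.(c.0 + (X + X)) + c.a.(X + X)) has moves ··a··> s1, ··c··> s2
Q's transition system — 5 states:
  t0 = rec X. a.(c.0 + (X + X)) + b.a.(X + X) has moves ··a··> t1, ··b··> t2
  t1 = c.0 + ((rec X. a.(c.0 + (X + X)) + b.a.(X + X)) + (rec X. a.(c.0 + (X + X)) + b.a.(X + X))) has moves ··a··> t1, ··b··> t2, ··c··> t3
  t2 = a.((rec X. a.(c.0 + (X + X)) + b.a.(X + X)) + (rec X. a.(c.0 + (X + X)) + b.a.(X + X))) has moves ··a··> t4
  t3 = 0 has moves stopped
  t4 = (rec X. a.(c.0 + (X + X)) + b.a.(X + X)) + (rec X. a.(c.0 + (X + X)) + b.a.(X + X)) has moves ··a··> t1, ··b··> t2
Run σ = ⟨c⟩ on P: start {s0}
  step 1 (c): {s2}
  — P admits the full trace.
Run σ = ⟨c⟩ on Q: start {t0}
  step 1 (c): ∅ (Q stuck)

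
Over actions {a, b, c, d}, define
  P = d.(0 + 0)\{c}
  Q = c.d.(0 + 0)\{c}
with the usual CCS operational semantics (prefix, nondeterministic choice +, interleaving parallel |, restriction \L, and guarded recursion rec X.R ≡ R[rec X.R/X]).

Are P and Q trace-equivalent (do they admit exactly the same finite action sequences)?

trace-distinct — witness ⟨d⟩

LTS(P): 2 reachable states
  p0 = d.(0 + 0)\{c} :: —d→ p1
  p1 = (0 + 0)\{c} :: stopped
LTS(Q): 3 reachable states
  q0 = c.d.(0 + 0)\{c} :: —c→ q1
  q1 = d.(0 + 0)\{c} :: —d→ q2
  q2 = (0 + 0)\{c} :: stopped
Trace ⟨d⟩ through P, begin at {p0}:
  step 1 (d): {p1}
  P completes σ.
Trace ⟨d⟩ through Q, begin at {q0}:
  step 1 (d): ∅ (Q stuck)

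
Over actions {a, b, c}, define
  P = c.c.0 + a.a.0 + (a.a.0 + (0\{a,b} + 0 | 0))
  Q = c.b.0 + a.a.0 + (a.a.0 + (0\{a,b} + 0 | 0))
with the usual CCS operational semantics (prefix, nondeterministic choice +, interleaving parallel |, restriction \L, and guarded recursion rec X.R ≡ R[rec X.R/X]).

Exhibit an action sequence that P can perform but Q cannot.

P's transition system — 4 states:
  u0 = c.c.0 + a.a.0 + (a.a.0 + (0\{a,b} + 0 | 0)) ⊢ ··a··> u1, ··c··> u2
  u1 = a.0 ⊢ ··a··> u3
  u2 = c.0 ⊢ ··c··> u3
  u3 = 0 ⊢ stopped
Q's transition system — 4 states:
  v0 = c.b.0 + a.a.0 + (a.a.0 + (0\{a,b} + 0 | 0)) ⊢ ··a··> v1, ··c··> v2
  v1 = a.0 ⊢ ··a··> v3
  v2 = b.0 ⊢ ··b··> v3
  v3 = 0 ⊢ stopped
Trace ⟨cc⟩ through P, begin at {u0}:
  after c @ step 1: {u2}
  after c @ step 2: {u3}
  P completes σ.
Trace ⟨cc⟩ through Q, begin at {v0}:
  after c @ step 1: {v2}
  after c @ step 2: ∅ (Q stuck)

cc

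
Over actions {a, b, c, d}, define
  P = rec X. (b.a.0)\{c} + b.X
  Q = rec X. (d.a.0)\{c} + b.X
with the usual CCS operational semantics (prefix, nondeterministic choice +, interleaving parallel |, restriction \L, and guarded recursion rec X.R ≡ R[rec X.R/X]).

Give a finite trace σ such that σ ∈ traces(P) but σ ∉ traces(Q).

LTS(P): 3 reachable states
  s0 = rec X. (b.a.0)\{c} + b.X | --b--▸ s0, --b--▸ s1
  s1 = (a.0)\{c} | --a--▸ s2
  s2 = 0\{c} | stopped
LTS(Q): 3 reachable states
  t0 = rec X. (d.a.0)\{c} + b.X | --b--▸ t0, --d--▸ t1
  t1 = (a.0)\{c} | --a--▸ t2
  t2 = 0\{c} | stopped
Executing ba from P (initial set {s0}):
  [1] b ⇒ {s0, s1}
  [2] a ⇒ {s2}
  P completes σ.
Executing ba from Q (initial set {t0}):
  [1] b ⇒ {t0}
  [2] a ⇒ ∅ (Q stuck)

ba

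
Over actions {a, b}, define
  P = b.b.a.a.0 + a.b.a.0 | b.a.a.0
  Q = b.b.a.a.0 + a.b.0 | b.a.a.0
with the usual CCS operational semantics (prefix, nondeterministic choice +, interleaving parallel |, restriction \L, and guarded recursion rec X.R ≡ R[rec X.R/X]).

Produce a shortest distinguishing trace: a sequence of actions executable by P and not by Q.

LTS(P): 20 reachable states
  s0 = b.b.a.a.0 + a.b.a.0 | b.a.a.0 has moves ··a··> s1, ··b··> s2, ··b··> s3
  s1 = b.a.0 | b.a.a.0 has moves ··b··> s4, ··b··> s5
  s2 = a.b.a.0 | a.a.0 has moves ··a··> s5, ··a··> s6
  s3 = b.a.a.0 has moves ··b··> s7
  s4 = a.0 | b.a.a.0 has moves ··a··> s8, ··b··> s9
  s5 = b.a.0 | a.a.0 has moves ··a··> s10, ··b··> s9
  s6 = a.b.a.0 | a.0 has moves ··a··> s10, ··a··> s11
  s7 = a.a.0 has moves ··a··> s12
  s8 = 0 | b.a.a.0 has moves ··b··> s13
  s9 = a.0 | a.a.0 has moves ··a··> s13, ··a··> s14
  s10 = b.a.0 | a.0 has moves ··a··> s15, ··b··> s14
  s11 = a.b.a.0 | 0 has moves ··a··> s15
  s12 = a.0 has moves ··a··> s16
  s13 = 0 | a.a.0 has moves ··a··> s17
  s14 = a.0 | a.0 has moves ··a··> s17, ··a··> s18
  s15 = b.a.0 | 0 has moves ··b··> s18
  s16 = 0 has moves stopped
  s17 = 0 | a.0 has moves ··a··> s19
  s18 = a.0 | 0 has moves ··a··> s19
  s19 = 0 | 0 has moves stopped
LTS(Q): 16 reachable states
  t0 = b.b.a.a.0 + a.b.0 | b.a.a.0 has moves ··a··> t1, ··b··> t2, ··b··> t3
  t1 = b.0 | b.a.a.0 has moves ··b··> t4, ··b··> t5
  t2 = a.b.0 | a.a.0 has moves ··a··> t5, ··a··> t6
  t3 = b.a.a.0 has moves ··b··> t7
  t4 = 0 | b.a.a.0 has moves ··b··> t8
  t5 = b.0 | a.a.0 has moves ··a··> t9, ··b··> t8
  t6 = a.b.0 | a.0 has moves ··a··> t10, ··a··> t9
  t7 = a.a.0 has moves ··a··> t11
  t8 = 0 | a.a.0 has moves ··a··> t12
  t9 = b.0 | a.0 has moves ··a··> t13, ··b··> t12
  t10 = a.b.0 | 0 has moves ··a··> t13
  t11 = a.0 has moves ··a··> t14
  t12 = 0 | a.0 has moves ··a··> t15
  t13 = b.0 | 0 has moves ··b··> t15
  t14 = 0 has moves stopped
  t15 = 0 | 0 has moves stopped
Executing abaaba from P (initial set {s0}):
  [1] a ⇒ {s1}
  [2] b ⇒ {s4, s5}
  [3] a ⇒ {s10, s8}
  [4] a ⇒ {s15}
  [5] b ⇒ {s18}
  [6] a ⇒ {s19}
  — P admits the full trace.
Executing abaaba from Q (initial set {t0}):
  [1] a ⇒ {t1}
  [2] b ⇒ {t4, t5}
  [3] a ⇒ {t9}
  [4] a ⇒ {t13}
  [5] b ⇒ {t15}
  [6] a ⇒ no successor for Q

abaaba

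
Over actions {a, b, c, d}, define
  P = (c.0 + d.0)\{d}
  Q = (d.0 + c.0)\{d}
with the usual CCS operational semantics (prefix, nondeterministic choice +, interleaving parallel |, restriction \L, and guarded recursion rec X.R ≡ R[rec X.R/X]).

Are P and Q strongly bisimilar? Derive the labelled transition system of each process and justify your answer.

P ~ Q

Reachable graph of P (2 states):
  u0 = (c.0 + d.0)\{d} ⊢ --c--▸ u1
  u1 = 0\{d} ⊢ ·
Reachable graph of Q (2 states):
  v0 = (d.0 + c.0)\{d} ⊢ --c--▸ v1
  v1 = 0\{d} ⊢ ·
Coarsest stable partition (strong bisimilarity classes):
  B0 = {u0, v0}
  B1 = {u1, v1}
u0 ∈ B0, v0 ∈ B0 → same block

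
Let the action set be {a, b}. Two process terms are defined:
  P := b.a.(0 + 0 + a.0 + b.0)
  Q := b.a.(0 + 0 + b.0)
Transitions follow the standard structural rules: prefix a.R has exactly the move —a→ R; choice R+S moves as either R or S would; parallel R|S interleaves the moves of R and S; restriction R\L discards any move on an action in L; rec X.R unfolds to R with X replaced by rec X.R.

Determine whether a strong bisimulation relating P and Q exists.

NO

LTS(P): 4 reachable states
  p0 = b.a.(0 + 0 + a.0 + b.0) ⊢ ··b··> p1
  p1 = a.(0 + 0 + a.0 + b.0) ⊢ ··a··> p2
  p2 = 0 + 0 + a.0 + b.0 ⊢ ··a··> p3, ··b··> p3
  p3 = 0 ⊢ deadlocked
LTS(Q): 4 reachable states
  q0 = b.a.(0 + 0 + b.0) ⊢ ··b··> q1
  q1 = a.(0 + 0 + b.0) ⊢ ··a··> q2
  q2 = 0 + 0 + b.0 ⊢ ··b··> q3
  q3 = 0 ⊢ deadlocked
Bisimilarity quotient blocks:
  B0 = {p0}
  B1 = {p1}
  B2 = {p2}
  B3 = {p3, q3}
  B4 = {q0}
  B5 = {q1}
  B6 = {q2}
p0 ∈ B0, q0 ∈ B4 → different blocks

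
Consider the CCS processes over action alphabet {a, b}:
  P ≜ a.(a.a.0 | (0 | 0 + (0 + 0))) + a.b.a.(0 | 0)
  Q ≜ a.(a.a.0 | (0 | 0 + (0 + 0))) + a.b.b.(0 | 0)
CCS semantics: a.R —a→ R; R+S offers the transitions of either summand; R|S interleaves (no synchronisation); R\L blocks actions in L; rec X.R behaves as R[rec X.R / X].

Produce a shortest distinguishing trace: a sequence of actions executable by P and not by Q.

LTS(P): 7 reachable states
  p0 = a.(a.a.0 | (0 | 0 + (0 + 0))) + a.b.a.(0 | 0) :: --a--▸ p1, --a--▸ p2
  p1 = a.a.0 | (0 | 0 + (0 + 0)) :: --a--▸ p3
  p2 = b.a.(0 | 0) :: --b--▸ p4
  p3 = a.0 | (0 | 0 + (0 + 0)) :: --a--▸ p5
  p4 = a.(0 | 0) :: --a--▸ p6
  p5 = 0 | (0 | 0 + (0 + 0)) :: ∅
  p6 = 0 | 0 :: ∅
LTS(Q): 7 reachable states
  q0 = a.(a.a.0 | (0 | 0 + (0 + 0))) + a.b.b.(0 | 0) :: --a--▸ q1, --a--▸ q2
  q1 = a.a.0 | (0 | 0 + (0 + 0)) :: --a--▸ q3
  q2 = b.b.(0 | 0) :: --b--▸ q4
  q3 = a.0 | (0 | 0 + (0 + 0)) :: --a--▸ q5
  q4 = b.(0 | 0) :: --b--▸ q6
  q5 = 0 | (0 | 0 + (0 + 0)) :: ∅
  q6 = 0 | 0 :: ∅
Run σ = ⟨aba⟩ on P: start {p0}
  [1] a ⇒ {p1, p2}
  [2] b ⇒ {p4}
  [3] a ⇒ {p6}
  — P admits the full trace.
Run σ = ⟨aba⟩ on Q: start {q0}
  [1] a ⇒ {q1, q2}
  [2] b ⇒ {q4}
  [3] a ⇒ no successor for Q

aba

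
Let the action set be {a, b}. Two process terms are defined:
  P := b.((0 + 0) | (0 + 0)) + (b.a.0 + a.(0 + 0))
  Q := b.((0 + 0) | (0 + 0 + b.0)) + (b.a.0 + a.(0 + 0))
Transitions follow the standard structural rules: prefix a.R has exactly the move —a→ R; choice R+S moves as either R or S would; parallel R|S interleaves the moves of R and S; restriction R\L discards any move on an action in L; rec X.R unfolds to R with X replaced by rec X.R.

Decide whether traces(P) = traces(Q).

trace-distinct — witness ⟨bb⟩

P's transition system — 5 states:
  p0 = b.((0 + 0) | (0 + 0)) + (b.a.0 + a.(0 + 0)) has moves ··a··> p1, ··b··> p2, ··b··> p3
  p1 = 0 + 0 has moves (no moves)
  p2 = (0 + 0) | (0 + 0) has moves (no moves)
  p3 = a.0 has moves ··a··> p4
  p4 = 0 has moves (no moves)
Q's transition system — 6 states:
  q0 = b.((0 + 0) | (0 + 0 + b.0)) + (b.a.0 + a.(0 + 0)) has moves ··a··> q1, ··b··> q2, ··b··> q3
  q1 = 0 + 0 has moves (no moves)
  q2 = (0 + 0) | (0 + 0 + b.0) has moves ··b··> q4
  q3 = a.0 has moves ··a··> q5
  q4 = (0 + 0) | 0 has moves (no moves)
  q5 = 0 has moves (no moves)
Trace ⟨bb⟩ through Q, begin at {q0}:
  [1] b ⇒ {q2, q3}
  [2] b ⇒ {q4}
  ✓ Q
Trace ⟨bb⟩ through P, begin at {p0}:
  [1] b ⇒ {p2, p3}
  [2] b ⇒ ∅  — P cannot continue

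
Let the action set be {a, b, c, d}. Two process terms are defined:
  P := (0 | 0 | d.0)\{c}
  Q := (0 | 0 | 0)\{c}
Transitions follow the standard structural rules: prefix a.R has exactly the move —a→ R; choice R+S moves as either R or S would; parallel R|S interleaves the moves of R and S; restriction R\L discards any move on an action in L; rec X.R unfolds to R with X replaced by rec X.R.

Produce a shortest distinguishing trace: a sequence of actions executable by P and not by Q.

d

LTS(P): 2 reachable states
  s0 = (0 | 0 | d.0)\{c} ⊢ —d→ s1
  s1 = (0 | 0 | 0)\{c} ⊢ stopped
LTS(Q): 1 reachable states
  t0 = (0 | 0 | 0)\{c} ⊢ stopped
Trace ⟨d⟩ through P, begin at {s0}:
  after d @ step 1: {s1}
  P completes σ.
Trace ⟨d⟩ through Q, begin at {t0}:
  after d @ step 1: ∅ (Q stuck)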